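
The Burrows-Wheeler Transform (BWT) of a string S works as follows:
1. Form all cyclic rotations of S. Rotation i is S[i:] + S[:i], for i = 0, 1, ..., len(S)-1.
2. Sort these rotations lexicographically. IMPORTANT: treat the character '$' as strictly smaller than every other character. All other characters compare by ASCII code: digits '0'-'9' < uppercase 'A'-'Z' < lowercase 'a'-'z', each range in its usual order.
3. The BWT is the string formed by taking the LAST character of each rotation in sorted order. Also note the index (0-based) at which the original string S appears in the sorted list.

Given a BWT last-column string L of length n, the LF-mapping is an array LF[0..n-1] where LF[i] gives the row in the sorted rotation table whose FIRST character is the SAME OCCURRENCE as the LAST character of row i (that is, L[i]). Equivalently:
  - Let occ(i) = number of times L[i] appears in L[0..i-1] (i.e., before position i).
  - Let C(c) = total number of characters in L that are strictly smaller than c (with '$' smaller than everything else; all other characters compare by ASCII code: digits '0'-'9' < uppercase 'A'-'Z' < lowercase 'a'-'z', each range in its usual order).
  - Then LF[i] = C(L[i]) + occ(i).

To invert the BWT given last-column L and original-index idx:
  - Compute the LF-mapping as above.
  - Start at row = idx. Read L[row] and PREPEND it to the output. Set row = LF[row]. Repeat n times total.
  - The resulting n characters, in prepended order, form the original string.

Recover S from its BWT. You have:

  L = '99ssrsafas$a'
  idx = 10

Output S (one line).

LF mapping: 1 2 8 9 7 10 3 6 4 11 0 5
Walk LF starting at row 10, prepending L[row]:
  step 1: row=10, L[10]='$', prepend. Next row=LF[10]=0
  step 2: row=0, L[0]='9', prepend. Next row=LF[0]=1
  step 3: row=1, L[1]='9', prepend. Next row=LF[1]=2
  step 4: row=2, L[2]='s', prepend. Next row=LF[2]=8
  step 5: row=8, L[8]='a', prepend. Next row=LF[8]=4
  step 6: row=4, L[4]='r', prepend. Next row=LF[4]=7
  step 7: row=7, L[7]='f', prepend. Next row=LF[7]=6
  step 8: row=6, L[6]='a', prepend. Next row=LF[6]=3
  step 9: row=3, L[3]='s', prepend. Next row=LF[3]=9
  step 10: row=9, L[9]='s', prepend. Next row=LF[9]=11
  step 11: row=11, L[11]='a', prepend. Next row=LF[11]=5
  step 12: row=5, L[5]='s', prepend. Next row=LF[5]=10
Reversed output: sassafras99$

Answer: sassafras99$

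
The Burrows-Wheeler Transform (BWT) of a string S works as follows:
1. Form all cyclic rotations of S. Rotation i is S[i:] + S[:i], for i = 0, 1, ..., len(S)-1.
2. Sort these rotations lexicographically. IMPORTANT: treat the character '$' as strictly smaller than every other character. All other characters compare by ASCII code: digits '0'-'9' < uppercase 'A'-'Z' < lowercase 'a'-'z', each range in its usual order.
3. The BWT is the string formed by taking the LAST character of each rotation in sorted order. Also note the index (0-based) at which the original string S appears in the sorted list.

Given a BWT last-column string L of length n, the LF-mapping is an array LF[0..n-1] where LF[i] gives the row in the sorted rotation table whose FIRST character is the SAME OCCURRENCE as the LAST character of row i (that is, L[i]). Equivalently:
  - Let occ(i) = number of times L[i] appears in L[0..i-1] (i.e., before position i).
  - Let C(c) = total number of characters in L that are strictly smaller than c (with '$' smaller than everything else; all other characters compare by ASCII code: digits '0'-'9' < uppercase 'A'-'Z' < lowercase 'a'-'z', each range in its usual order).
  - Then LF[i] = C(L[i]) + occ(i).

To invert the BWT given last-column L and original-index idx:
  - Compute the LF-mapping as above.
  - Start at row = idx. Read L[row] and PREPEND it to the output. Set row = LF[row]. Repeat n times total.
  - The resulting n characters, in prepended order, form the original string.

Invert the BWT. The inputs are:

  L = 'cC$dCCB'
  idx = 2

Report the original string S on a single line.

LF mapping: 5 2 0 6 3 4 1
Walk LF starting at row 2, prepending L[row]:
  step 1: row=2, L[2]='$', prepend. Next row=LF[2]=0
  step 2: row=0, L[0]='c', prepend. Next row=LF[0]=5
  step 3: row=5, L[5]='C', prepend. Next row=LF[5]=4
  step 4: row=4, L[4]='C', prepend. Next row=LF[4]=3
  step 5: row=3, L[3]='d', prepend. Next row=LF[3]=6
  step 6: row=6, L[6]='B', prepend. Next row=LF[6]=1
  step 7: row=1, L[1]='C', prepend. Next row=LF[1]=2
Reversed output: CBdCCc$

Answer: CBdCCc$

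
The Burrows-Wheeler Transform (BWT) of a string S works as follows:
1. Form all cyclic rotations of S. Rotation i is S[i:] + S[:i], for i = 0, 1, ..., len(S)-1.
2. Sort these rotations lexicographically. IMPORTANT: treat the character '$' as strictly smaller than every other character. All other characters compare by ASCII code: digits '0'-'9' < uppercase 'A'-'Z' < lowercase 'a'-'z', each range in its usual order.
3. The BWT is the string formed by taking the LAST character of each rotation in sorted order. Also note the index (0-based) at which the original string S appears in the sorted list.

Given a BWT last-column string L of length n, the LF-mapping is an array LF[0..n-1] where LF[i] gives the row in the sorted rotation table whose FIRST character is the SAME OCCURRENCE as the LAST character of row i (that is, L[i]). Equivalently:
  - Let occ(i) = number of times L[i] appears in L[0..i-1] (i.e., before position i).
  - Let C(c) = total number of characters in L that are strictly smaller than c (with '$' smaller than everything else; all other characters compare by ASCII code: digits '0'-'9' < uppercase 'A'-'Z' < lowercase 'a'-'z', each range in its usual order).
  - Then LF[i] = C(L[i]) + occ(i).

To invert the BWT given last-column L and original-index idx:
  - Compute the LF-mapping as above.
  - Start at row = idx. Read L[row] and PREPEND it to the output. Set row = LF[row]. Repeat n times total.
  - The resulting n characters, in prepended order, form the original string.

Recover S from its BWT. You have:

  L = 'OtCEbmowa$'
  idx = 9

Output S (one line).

Answer: wombatCEO$

Derivation:
LF mapping: 3 8 1 2 5 6 7 9 4 0
Walk LF starting at row 9, prepending L[row]:
  step 1: row=9, L[9]='$', prepend. Next row=LF[9]=0
  step 2: row=0, L[0]='O', prepend. Next row=LF[0]=3
  step 3: row=3, L[3]='E', prepend. Next row=LF[3]=2
  step 4: row=2, L[2]='C', prepend. Next row=LF[2]=1
  step 5: row=1, L[1]='t', prepend. Next row=LF[1]=8
  step 6: row=8, L[8]='a', prepend. Next row=LF[8]=4
  step 7: row=4, L[4]='b', prepend. Next row=LF[4]=5
  step 8: row=5, L[5]='m', prepend. Next row=LF[5]=6
  step 9: row=6, L[6]='o', prepend. Next row=LF[6]=7
  step 10: row=7, L[7]='w', prepend. Next row=LF[7]=9
Reversed output: wombatCEO$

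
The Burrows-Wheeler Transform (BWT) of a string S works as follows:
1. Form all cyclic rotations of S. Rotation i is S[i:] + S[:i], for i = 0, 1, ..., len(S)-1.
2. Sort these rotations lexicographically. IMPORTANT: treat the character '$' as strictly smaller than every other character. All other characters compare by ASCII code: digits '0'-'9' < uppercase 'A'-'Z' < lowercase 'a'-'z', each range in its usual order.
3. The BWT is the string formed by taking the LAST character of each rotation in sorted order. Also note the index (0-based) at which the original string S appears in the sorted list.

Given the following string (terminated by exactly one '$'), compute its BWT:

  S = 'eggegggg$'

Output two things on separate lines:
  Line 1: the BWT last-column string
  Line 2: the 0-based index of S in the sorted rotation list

Answer: g$ggggege
1

Derivation:
All 9 rotations (rotation i = S[i:]+S[:i]):
  rot[0] = eggegggg$
  rot[1] = ggegggg$e
  rot[2] = gegggg$eg
  rot[3] = egggg$egg
  rot[4] = gggg$egge
  rot[5] = ggg$eggeg
  rot[6] = gg$eggegg
  rot[7] = g$eggeggg
  rot[8] = $eggegggg
Sorted (with $ < everything):
  sorted[0] = $eggegggg  (last char: 'g')
  sorted[1] = eggegggg$  (last char: '$')
  sorted[2] = egggg$egg  (last char: 'g')
  sorted[3] = g$eggeggg  (last char: 'g')
  sorted[4] = gegggg$eg  (last char: 'g')
  sorted[5] = gg$eggegg  (last char: 'g')
  sorted[6] = ggegggg$e  (last char: 'e')
  sorted[7] = ggg$eggeg  (last char: 'g')
  sorted[8] = gggg$egge  (last char: 'e')
Last column: g$ggggege
Original string S is at sorted index 1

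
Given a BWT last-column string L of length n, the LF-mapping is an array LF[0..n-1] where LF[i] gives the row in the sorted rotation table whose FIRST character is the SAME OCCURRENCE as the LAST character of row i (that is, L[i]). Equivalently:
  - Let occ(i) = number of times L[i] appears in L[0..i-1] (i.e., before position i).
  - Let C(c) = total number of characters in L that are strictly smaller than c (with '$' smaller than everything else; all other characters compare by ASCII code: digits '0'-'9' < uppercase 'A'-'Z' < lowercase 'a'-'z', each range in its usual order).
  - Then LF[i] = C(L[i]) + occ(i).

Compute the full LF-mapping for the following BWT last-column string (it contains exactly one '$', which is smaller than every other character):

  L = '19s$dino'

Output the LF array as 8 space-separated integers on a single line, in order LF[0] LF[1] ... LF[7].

Answer: 1 2 7 0 3 4 5 6

Derivation:
Char counts: '$':1, '1':1, '9':1, 'd':1, 'i':1, 'n':1, 'o':1, 's':1
C (first-col start): C('$')=0, C('1')=1, C('9')=2, C('d')=3, C('i')=4, C('n')=5, C('o')=6, C('s')=7
L[0]='1': occ=0, LF[0]=C('1')+0=1+0=1
L[1]='9': occ=0, LF[1]=C('9')+0=2+0=2
L[2]='s': occ=0, LF[2]=C('s')+0=7+0=7
L[3]='$': occ=0, LF[3]=C('$')+0=0+0=0
L[4]='d': occ=0, LF[4]=C('d')+0=3+0=3
L[5]='i': occ=0, LF[5]=C('i')+0=4+0=4
L[6]='n': occ=0, LF[6]=C('n')+0=5+0=5
L[7]='o': occ=0, LF[7]=C('o')+0=6+0=6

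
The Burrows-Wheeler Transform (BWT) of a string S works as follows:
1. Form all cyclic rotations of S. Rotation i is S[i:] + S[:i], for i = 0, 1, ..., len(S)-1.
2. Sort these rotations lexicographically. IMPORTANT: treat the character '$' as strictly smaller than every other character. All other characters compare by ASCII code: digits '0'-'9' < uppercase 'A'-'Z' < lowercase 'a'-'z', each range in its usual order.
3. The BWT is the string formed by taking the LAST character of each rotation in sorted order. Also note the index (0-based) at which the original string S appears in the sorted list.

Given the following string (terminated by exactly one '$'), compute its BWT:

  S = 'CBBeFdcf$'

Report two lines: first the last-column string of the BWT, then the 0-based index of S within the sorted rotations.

All 9 rotations (rotation i = S[i:]+S[:i]):
  rot[0] = CBBeFdcf$
  rot[1] = BBeFdcf$C
  rot[2] = BeFdcf$CB
  rot[3] = eFdcf$CBB
  rot[4] = Fdcf$CBBe
  rot[5] = dcf$CBBeF
  rot[6] = cf$CBBeFd
  rot[7] = f$CBBeFdc
  rot[8] = $CBBeFdcf
Sorted (with $ < everything):
  sorted[0] = $CBBeFdcf  (last char: 'f')
  sorted[1] = BBeFdcf$C  (last char: 'C')
  sorted[2] = BeFdcf$CB  (last char: 'B')
  sorted[3] = CBBeFdcf$  (last char: '$')
  sorted[4] = Fdcf$CBBe  (last char: 'e')
  sorted[5] = cf$CBBeFd  (last char: 'd')
  sorted[6] = dcf$CBBeF  (last char: 'F')
  sorted[7] = eFdcf$CBB  (last char: 'B')
  sorted[8] = f$CBBeFdc  (last char: 'c')
Last column: fCB$edFBc
Original string S is at sorted index 3

Answer: fCB$edFBc
3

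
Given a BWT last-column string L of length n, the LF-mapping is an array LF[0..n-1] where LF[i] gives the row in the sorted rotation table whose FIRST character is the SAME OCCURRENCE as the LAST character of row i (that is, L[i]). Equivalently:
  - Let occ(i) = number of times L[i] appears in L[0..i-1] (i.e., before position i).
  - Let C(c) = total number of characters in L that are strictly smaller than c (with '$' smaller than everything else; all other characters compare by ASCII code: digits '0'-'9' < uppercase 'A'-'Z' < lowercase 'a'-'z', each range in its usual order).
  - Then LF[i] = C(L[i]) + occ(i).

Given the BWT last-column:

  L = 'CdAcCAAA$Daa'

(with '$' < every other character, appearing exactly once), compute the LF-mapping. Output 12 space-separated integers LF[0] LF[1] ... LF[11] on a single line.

Char counts: '$':1, 'A':4, 'C':2, 'D':1, 'a':2, 'c':1, 'd':1
C (first-col start): C('$')=0, C('A')=1, C('C')=5, C('D')=7, C('a')=8, C('c')=10, C('d')=11
L[0]='C': occ=0, LF[0]=C('C')+0=5+0=5
L[1]='d': occ=0, LF[1]=C('d')+0=11+0=11
L[2]='A': occ=0, LF[2]=C('A')+0=1+0=1
L[3]='c': occ=0, LF[3]=C('c')+0=10+0=10
L[4]='C': occ=1, LF[4]=C('C')+1=5+1=6
L[5]='A': occ=1, LF[5]=C('A')+1=1+1=2
L[6]='A': occ=2, LF[6]=C('A')+2=1+2=3
L[7]='A': occ=3, LF[7]=C('A')+3=1+3=4
L[8]='$': occ=0, LF[8]=C('$')+0=0+0=0
L[9]='D': occ=0, LF[9]=C('D')+0=7+0=7
L[10]='a': occ=0, LF[10]=C('a')+0=8+0=8
L[11]='a': occ=1, LF[11]=C('a')+1=8+1=9

Answer: 5 11 1 10 6 2 3 4 0 7 8 9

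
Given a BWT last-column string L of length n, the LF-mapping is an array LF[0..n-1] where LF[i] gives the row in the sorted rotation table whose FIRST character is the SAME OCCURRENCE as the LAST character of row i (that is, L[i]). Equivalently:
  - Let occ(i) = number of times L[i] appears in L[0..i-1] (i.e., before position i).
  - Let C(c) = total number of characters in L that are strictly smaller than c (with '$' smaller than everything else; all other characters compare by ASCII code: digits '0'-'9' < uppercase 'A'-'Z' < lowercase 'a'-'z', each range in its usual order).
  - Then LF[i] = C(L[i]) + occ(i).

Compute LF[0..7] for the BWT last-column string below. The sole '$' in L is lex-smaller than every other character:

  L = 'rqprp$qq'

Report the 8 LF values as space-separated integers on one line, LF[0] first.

Answer: 6 3 1 7 2 0 4 5

Derivation:
Char counts: '$':1, 'p':2, 'q':3, 'r':2
C (first-col start): C('$')=0, C('p')=1, C('q')=3, C('r')=6
L[0]='r': occ=0, LF[0]=C('r')+0=6+0=6
L[1]='q': occ=0, LF[1]=C('q')+0=3+0=3
L[2]='p': occ=0, LF[2]=C('p')+0=1+0=1
L[3]='r': occ=1, LF[3]=C('r')+1=6+1=7
L[4]='p': occ=1, LF[4]=C('p')+1=1+1=2
L[5]='$': occ=0, LF[5]=C('$')+0=0+0=0
L[6]='q': occ=1, LF[6]=C('q')+1=3+1=4
L[7]='q': occ=2, LF[7]=C('q')+2=3+2=5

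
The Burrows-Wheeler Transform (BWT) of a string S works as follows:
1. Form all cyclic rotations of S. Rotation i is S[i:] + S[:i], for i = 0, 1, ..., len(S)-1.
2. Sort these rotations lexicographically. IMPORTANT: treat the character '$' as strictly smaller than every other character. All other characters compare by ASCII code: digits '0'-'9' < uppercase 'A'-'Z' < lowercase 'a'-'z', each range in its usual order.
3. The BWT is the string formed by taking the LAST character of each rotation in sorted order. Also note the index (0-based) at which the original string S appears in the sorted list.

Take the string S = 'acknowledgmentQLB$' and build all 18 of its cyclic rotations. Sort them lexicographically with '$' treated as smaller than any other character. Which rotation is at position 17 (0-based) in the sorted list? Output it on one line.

All 18 rotations (rotation i = S[i:]+S[:i]):
  rot[0] = acknowledgmentQLB$
  rot[1] = cknowledgmentQLB$a
  rot[2] = knowledgmentQLB$ac
  rot[3] = nowledgmentQLB$ack
  rot[4] = owledgmentQLB$ackn
  rot[5] = wledgmentQLB$ackno
  rot[6] = ledgmentQLB$acknow
  rot[7] = edgmentQLB$acknowl
  rot[8] = dgmentQLB$acknowle
  rot[9] = gmentQLB$acknowled
  rot[10] = mentQLB$acknowledg
  rot[11] = entQLB$acknowledgm
  rot[12] = ntQLB$acknowledgme
  rot[13] = tQLB$acknowledgmen
  rot[14] = QLB$acknowledgment
  rot[15] = LB$acknowledgmentQ
  rot[16] = B$acknowledgmentQL
  rot[17] = $acknowledgmentQLB
Sorted (with $ < everything):
  sorted[0] = $acknowledgmentQLB
  sorted[1] = B$acknowledgmentQL
  sorted[2] = LB$acknowledgmentQ
  sorted[3] = QLB$acknowledgment
  sorted[4] = acknowledgmentQLB$
  sorted[5] = cknowledgmentQLB$a
  sorted[6] = dgmentQLB$acknowle
  sorted[7] = edgmentQLB$acknowl
  sorted[8] = entQLB$acknowledgm
  sorted[9] = gmentQLB$acknowled
  sorted[10] = knowledgmentQLB$ac
  sorted[11] = ledgmentQLB$acknow
  sorted[12] = mentQLB$acknowledg
  sorted[13] = nowledgmentQLB$ack
  sorted[14] = ntQLB$acknowledgme
  sorted[15] = owledgmentQLB$ackn
  sorted[16] = tQLB$acknowledgmen
  sorted[17] = wledgmentQLB$ackno
sorted[17] = wledgmentQLB$ackno

Answer: wledgmentQLB$ackno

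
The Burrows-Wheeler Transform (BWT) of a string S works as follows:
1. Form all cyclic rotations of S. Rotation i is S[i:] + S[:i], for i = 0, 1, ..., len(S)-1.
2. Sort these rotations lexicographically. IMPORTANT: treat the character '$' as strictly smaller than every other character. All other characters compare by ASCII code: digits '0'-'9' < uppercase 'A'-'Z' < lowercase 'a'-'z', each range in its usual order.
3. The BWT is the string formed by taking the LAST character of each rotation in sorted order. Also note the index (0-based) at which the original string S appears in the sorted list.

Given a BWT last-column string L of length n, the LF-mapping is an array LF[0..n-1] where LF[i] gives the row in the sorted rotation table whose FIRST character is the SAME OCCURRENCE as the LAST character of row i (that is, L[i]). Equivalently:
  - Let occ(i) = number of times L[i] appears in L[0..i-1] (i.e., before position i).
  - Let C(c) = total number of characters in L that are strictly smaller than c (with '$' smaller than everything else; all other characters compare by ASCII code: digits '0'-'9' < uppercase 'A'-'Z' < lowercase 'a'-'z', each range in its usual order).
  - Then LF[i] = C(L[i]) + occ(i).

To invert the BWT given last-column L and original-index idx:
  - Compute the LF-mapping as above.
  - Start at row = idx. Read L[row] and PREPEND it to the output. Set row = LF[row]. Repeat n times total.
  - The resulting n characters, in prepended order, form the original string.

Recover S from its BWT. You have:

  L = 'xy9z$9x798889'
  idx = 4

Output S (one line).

LF mapping: 9 11 5 12 0 6 10 1 7 2 3 4 8
Walk LF starting at row 4, prepending L[row]:
  step 1: row=4, L[4]='$', prepend. Next row=LF[4]=0
  step 2: row=0, L[0]='x', prepend. Next row=LF[0]=9
  step 3: row=9, L[9]='8', prepend. Next row=LF[9]=2
  step 4: row=2, L[2]='9', prepend. Next row=LF[2]=5
  step 5: row=5, L[5]='9', prepend. Next row=LF[5]=6
  step 6: row=6, L[6]='x', prepend. Next row=LF[6]=10
  step 7: row=10, L[10]='8', prepend. Next row=LF[10]=3
  step 8: row=3, L[3]='z', prepend. Next row=LF[3]=12
  step 9: row=12, L[12]='9', prepend. Next row=LF[12]=8
  step 10: row=8, L[8]='9', prepend. Next row=LF[8]=7
  step 11: row=7, L[7]='7', prepend. Next row=LF[7]=1
  step 12: row=1, L[1]='y', prepend. Next row=LF[1]=11
  step 13: row=11, L[11]='8', prepend. Next row=LF[11]=4
Reversed output: 8y799z8x998x$

Answer: 8y799z8x998x$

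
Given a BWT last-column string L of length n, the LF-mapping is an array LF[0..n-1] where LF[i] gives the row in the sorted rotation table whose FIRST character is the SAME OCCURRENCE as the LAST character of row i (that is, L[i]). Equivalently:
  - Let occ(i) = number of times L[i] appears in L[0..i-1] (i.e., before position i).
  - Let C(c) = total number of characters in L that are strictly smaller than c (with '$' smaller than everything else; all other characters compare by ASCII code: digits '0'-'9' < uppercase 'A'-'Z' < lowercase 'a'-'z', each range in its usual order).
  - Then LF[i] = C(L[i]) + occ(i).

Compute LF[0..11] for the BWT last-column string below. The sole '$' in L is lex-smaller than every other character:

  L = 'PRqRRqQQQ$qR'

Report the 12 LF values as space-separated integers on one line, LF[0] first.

Char counts: '$':1, 'P':1, 'Q':3, 'R':4, 'q':3
C (first-col start): C('$')=0, C('P')=1, C('Q')=2, C('R')=5, C('q')=9
L[0]='P': occ=0, LF[0]=C('P')+0=1+0=1
L[1]='R': occ=0, LF[1]=C('R')+0=5+0=5
L[2]='q': occ=0, LF[2]=C('q')+0=9+0=9
L[3]='R': occ=1, LF[3]=C('R')+1=5+1=6
L[4]='R': occ=2, LF[4]=C('R')+2=5+2=7
L[5]='q': occ=1, LF[5]=C('q')+1=9+1=10
L[6]='Q': occ=0, LF[6]=C('Q')+0=2+0=2
L[7]='Q': occ=1, LF[7]=C('Q')+1=2+1=3
L[8]='Q': occ=2, LF[8]=C('Q')+2=2+2=4
L[9]='$': occ=0, LF[9]=C('$')+0=0+0=0
L[10]='q': occ=2, LF[10]=C('q')+2=9+2=11
L[11]='R': occ=3, LF[11]=C('R')+3=5+3=8

Answer: 1 5 9 6 7 10 2 3 4 0 11 8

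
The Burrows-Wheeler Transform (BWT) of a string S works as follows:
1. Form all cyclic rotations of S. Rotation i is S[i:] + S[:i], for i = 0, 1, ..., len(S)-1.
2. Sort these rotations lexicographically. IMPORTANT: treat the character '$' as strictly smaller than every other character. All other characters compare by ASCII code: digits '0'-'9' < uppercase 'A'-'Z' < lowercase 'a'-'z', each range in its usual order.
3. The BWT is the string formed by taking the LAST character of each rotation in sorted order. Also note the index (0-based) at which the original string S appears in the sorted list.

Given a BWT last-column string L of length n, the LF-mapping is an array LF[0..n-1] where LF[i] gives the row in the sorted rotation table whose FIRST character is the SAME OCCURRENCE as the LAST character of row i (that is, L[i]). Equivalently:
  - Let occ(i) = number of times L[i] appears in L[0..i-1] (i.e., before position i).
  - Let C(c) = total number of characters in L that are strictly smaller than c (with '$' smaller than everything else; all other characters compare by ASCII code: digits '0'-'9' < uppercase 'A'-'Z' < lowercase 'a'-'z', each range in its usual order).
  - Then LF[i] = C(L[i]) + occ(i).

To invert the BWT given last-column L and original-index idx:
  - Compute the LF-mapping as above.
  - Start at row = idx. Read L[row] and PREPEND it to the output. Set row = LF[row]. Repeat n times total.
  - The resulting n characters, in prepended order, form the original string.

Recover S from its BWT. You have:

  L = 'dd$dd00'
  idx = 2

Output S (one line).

Answer: 0dd0dd$

Derivation:
LF mapping: 3 4 0 5 6 1 2
Walk LF starting at row 2, prepending L[row]:
  step 1: row=2, L[2]='$', prepend. Next row=LF[2]=0
  step 2: row=0, L[0]='d', prepend. Next row=LF[0]=3
  step 3: row=3, L[3]='d', prepend. Next row=LF[3]=5
  step 4: row=5, L[5]='0', prepend. Next row=LF[5]=1
  step 5: row=1, L[1]='d', prepend. Next row=LF[1]=4
  step 6: row=4, L[4]='d', prepend. Next row=LF[4]=6
  step 7: row=6, L[6]='0', prepend. Next row=LF[6]=2
Reversed output: 0dd0dd$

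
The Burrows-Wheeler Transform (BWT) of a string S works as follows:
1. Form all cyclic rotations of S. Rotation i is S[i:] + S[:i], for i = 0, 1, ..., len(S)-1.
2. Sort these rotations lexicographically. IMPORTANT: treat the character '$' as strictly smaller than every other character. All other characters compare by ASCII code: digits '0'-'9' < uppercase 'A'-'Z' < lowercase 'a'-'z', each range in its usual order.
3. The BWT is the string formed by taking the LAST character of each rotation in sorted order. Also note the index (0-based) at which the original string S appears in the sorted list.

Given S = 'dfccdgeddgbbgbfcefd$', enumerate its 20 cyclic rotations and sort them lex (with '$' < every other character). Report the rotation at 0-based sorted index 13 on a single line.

All 20 rotations (rotation i = S[i:]+S[:i]):
  rot[0] = dfccdgeddgbbgbfcefd$
  rot[1] = fccdgeddgbbgbfcefd$d
  rot[2] = ccdgeddgbbgbfcefd$df
  rot[3] = cdgeddgbbgbfcefd$dfc
  rot[4] = dgeddgbbgbfcefd$dfcc
  rot[5] = geddgbbgbfcefd$dfccd
  rot[6] = eddgbbgbfcefd$dfccdg
  rot[7] = ddgbbgbfcefd$dfccdge
  rot[8] = dgbbgbfcefd$dfccdged
  rot[9] = gbbgbfcefd$dfccdgedd
  rot[10] = bbgbfcefd$dfccdgeddg
  rot[11] = bgbfcefd$dfccdgeddgb
  rot[12] = gbfcefd$dfccdgeddgbb
  rot[13] = bfcefd$dfccdgeddgbbg
  rot[14] = fcefd$dfccdgeddgbbgb
  rot[15] = cefd$dfccdgeddgbbgbf
  rot[16] = efd$dfccdgeddgbbgbfc
  rot[17] = fd$dfccdgeddgbbgbfce
  rot[18] = d$dfccdgeddgbbgbfcef
  rot[19] = $dfccdgeddgbbgbfcefd
Sorted (with $ < everything):
  sorted[0] = $dfccdgeddgbbgbfcefd
  sorted[1] = bbgbfcefd$dfccdgeddg
  sorted[2] = bfcefd$dfccdgeddgbbg
  sorted[3] = bgbfcefd$dfccdgeddgb
  sorted[4] = ccdgeddgbbgbfcefd$df
  sorted[5] = cdgeddgbbgbfcefd$dfc
  sorted[6] = cefd$dfccdgeddgbbgbf
  sorted[7] = d$dfccdgeddgbbgbfcef
  sorted[8] = ddgbbgbfcefd$dfccdge
  sorted[9] = dfccdgeddgbbgbfcefd$
  sorted[10] = dgbbgbfcefd$dfccdged
  sorted[11] = dgeddgbbgbfcefd$dfcc
  sorted[12] = eddgbbgbfcefd$dfccdg
  sorted[13] = efd$dfccdgeddgbbgbfc
  sorted[14] = fccdgeddgbbgbfcefd$d
  sorted[15] = fcefd$dfccdgeddgbbgb
  sorted[16] = fd$dfccdgeddgbbgbfce
  sorted[17] = gbbgbfcefd$dfccdgedd
  sorted[18] = gbfcefd$dfccdgeddgbb
  sorted[19] = geddgbbgbfcefd$dfccd
sorted[13] = efd$dfccdgeddgbbgbfc

Answer: efd$dfccdgeddgbbgbfc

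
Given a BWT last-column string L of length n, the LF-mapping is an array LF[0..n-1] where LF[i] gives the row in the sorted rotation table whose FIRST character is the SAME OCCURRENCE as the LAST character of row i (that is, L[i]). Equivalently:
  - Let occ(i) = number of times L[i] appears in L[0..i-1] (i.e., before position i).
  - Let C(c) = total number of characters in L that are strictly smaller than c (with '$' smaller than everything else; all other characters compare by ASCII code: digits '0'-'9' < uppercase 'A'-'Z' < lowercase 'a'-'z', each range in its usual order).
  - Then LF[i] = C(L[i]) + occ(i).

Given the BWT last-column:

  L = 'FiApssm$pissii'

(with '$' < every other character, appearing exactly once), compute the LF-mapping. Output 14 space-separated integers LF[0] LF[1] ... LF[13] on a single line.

Answer: 2 3 1 8 10 11 7 0 9 4 12 13 5 6

Derivation:
Char counts: '$':1, 'A':1, 'F':1, 'i':4, 'm':1, 'p':2, 's':4
C (first-col start): C('$')=0, C('A')=1, C('F')=2, C('i')=3, C('m')=7, C('p')=8, C('s')=10
L[0]='F': occ=0, LF[0]=C('F')+0=2+0=2
L[1]='i': occ=0, LF[1]=C('i')+0=3+0=3
L[2]='A': occ=0, LF[2]=C('A')+0=1+0=1
L[3]='p': occ=0, LF[3]=C('p')+0=8+0=8
L[4]='s': occ=0, LF[4]=C('s')+0=10+0=10
L[5]='s': occ=1, LF[5]=C('s')+1=10+1=11
L[6]='m': occ=0, LF[6]=C('m')+0=7+0=7
L[7]='$': occ=0, LF[7]=C('$')+0=0+0=0
L[8]='p': occ=1, LF[8]=C('p')+1=8+1=9
L[9]='i': occ=1, LF[9]=C('i')+1=3+1=4
L[10]='s': occ=2, LF[10]=C('s')+2=10+2=12
L[11]='s': occ=3, LF[11]=C('s')+3=10+3=13
L[12]='i': occ=2, LF[12]=C('i')+2=3+2=5
L[13]='i': occ=3, LF[13]=C('i')+3=3+3=6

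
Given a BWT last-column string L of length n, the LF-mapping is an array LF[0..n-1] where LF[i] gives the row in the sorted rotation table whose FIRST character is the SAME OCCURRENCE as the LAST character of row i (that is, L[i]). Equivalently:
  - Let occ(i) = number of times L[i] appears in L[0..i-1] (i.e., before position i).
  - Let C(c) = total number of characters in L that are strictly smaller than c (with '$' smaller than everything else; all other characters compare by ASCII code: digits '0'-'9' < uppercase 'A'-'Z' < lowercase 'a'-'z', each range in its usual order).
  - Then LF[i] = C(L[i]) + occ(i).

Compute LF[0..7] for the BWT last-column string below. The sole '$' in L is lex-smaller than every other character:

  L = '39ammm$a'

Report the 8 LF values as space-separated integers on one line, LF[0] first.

Char counts: '$':1, '3':1, '9':1, 'a':2, 'm':3
C (first-col start): C('$')=0, C('3')=1, C('9')=2, C('a')=3, C('m')=5
L[0]='3': occ=0, LF[0]=C('3')+0=1+0=1
L[1]='9': occ=0, LF[1]=C('9')+0=2+0=2
L[2]='a': occ=0, LF[2]=C('a')+0=3+0=3
L[3]='m': occ=0, LF[3]=C('m')+0=5+0=5
L[4]='m': occ=1, LF[4]=C('m')+1=5+1=6
L[5]='m': occ=2, LF[5]=C('m')+2=5+2=7
L[6]='$': occ=0, LF[6]=C('$')+0=0+0=0
L[7]='a': occ=1, LF[7]=C('a')+1=3+1=4

Answer: 1 2 3 5 6 7 0 4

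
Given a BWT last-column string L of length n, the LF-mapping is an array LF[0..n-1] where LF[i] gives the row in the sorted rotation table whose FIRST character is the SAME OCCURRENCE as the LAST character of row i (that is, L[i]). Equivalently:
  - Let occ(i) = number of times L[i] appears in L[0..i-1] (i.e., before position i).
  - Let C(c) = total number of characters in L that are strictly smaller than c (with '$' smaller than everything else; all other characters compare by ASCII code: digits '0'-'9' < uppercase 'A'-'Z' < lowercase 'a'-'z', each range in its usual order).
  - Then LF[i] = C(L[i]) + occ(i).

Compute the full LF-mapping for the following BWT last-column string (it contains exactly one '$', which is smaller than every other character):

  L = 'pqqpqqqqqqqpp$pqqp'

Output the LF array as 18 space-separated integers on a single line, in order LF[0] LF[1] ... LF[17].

Answer: 1 7 8 2 9 10 11 12 13 14 15 3 4 0 5 16 17 6

Derivation:
Char counts: '$':1, 'p':6, 'q':11
C (first-col start): C('$')=0, C('p')=1, C('q')=7
L[0]='p': occ=0, LF[0]=C('p')+0=1+0=1
L[1]='q': occ=0, LF[1]=C('q')+0=7+0=7
L[2]='q': occ=1, LF[2]=C('q')+1=7+1=8
L[3]='p': occ=1, LF[3]=C('p')+1=1+1=2
L[4]='q': occ=2, LF[4]=C('q')+2=7+2=9
L[5]='q': occ=3, LF[5]=C('q')+3=7+3=10
L[6]='q': occ=4, LF[6]=C('q')+4=7+4=11
L[7]='q': occ=5, LF[7]=C('q')+5=7+5=12
L[8]='q': occ=6, LF[8]=C('q')+6=7+6=13
L[9]='q': occ=7, LF[9]=C('q')+7=7+7=14
L[10]='q': occ=8, LF[10]=C('q')+8=7+8=15
L[11]='p': occ=2, LF[11]=C('p')+2=1+2=3
L[12]='p': occ=3, LF[12]=C('p')+3=1+3=4
L[13]='$': occ=0, LF[13]=C('$')+0=0+0=0
L[14]='p': occ=4, LF[14]=C('p')+4=1+4=5
L[15]='q': occ=9, LF[15]=C('q')+9=7+9=16
L[16]='q': occ=10, LF[16]=C('q')+10=7+10=17
L[17]='p': occ=5, LF[17]=C('p')+5=1+5=6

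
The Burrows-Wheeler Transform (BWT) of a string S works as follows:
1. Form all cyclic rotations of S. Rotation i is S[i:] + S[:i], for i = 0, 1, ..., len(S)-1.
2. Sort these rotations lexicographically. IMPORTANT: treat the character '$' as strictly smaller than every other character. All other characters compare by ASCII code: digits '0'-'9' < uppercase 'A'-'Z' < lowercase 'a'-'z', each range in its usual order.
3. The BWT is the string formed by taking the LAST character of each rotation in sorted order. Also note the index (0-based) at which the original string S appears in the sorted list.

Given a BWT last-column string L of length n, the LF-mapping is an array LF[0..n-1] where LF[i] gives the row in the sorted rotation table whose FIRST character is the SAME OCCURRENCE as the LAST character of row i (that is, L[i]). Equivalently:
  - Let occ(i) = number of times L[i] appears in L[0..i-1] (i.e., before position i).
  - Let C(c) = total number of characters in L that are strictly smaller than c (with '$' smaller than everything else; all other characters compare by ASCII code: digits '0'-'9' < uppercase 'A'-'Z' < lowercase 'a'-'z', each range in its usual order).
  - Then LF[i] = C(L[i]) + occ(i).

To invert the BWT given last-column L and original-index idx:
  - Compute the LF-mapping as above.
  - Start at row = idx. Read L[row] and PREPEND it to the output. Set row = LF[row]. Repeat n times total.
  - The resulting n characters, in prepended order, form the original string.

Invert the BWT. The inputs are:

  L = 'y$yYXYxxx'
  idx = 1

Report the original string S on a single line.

LF mapping: 7 0 8 2 1 3 4 5 6
Walk LF starting at row 1, prepending L[row]:
  step 1: row=1, L[1]='$', prepend. Next row=LF[1]=0
  step 2: row=0, L[0]='y', prepend. Next row=LF[0]=7
  step 3: row=7, L[7]='x', prepend. Next row=LF[7]=5
  step 4: row=5, L[5]='Y', prepend. Next row=LF[5]=3
  step 5: row=3, L[3]='Y', prepend. Next row=LF[3]=2
  step 6: row=2, L[2]='y', prepend. Next row=LF[2]=8
  step 7: row=8, L[8]='x', prepend. Next row=LF[8]=6
  step 8: row=6, L[6]='x', prepend. Next row=LF[6]=4
  step 9: row=4, L[4]='X', prepend. Next row=LF[4]=1
Reversed output: XxxyYYxy$

Answer: XxxyYYxy$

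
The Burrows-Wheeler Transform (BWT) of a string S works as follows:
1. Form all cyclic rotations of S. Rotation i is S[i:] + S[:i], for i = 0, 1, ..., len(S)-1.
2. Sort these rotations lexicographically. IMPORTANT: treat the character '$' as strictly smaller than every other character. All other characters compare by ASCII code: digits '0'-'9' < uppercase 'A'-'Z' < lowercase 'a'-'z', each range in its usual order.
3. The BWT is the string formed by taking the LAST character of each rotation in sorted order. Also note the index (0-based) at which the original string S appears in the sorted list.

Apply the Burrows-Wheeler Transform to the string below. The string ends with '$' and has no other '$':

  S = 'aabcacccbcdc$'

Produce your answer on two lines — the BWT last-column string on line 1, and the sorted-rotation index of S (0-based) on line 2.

All 13 rotations (rotation i = S[i:]+S[:i]):
  rot[0] = aabcacccbcdc$
  rot[1] = abcacccbcdc$a
  rot[2] = bcacccbcdc$aa
  rot[3] = cacccbcdc$aab
  rot[4] = acccbcdc$aabc
  rot[5] = cccbcdc$aabca
  rot[6] = ccbcdc$aabcac
  rot[7] = cbcdc$aabcacc
  rot[8] = bcdc$aabcaccc
  rot[9] = cdc$aabcacccb
  rot[10] = dc$aabcacccbc
  rot[11] = c$aabcacccbcd
  rot[12] = $aabcacccbcdc
Sorted (with $ < everything):
  sorted[0] = $aabcacccbcdc  (last char: 'c')
  sorted[1] = aabcacccbcdc$  (last char: '$')
  sorted[2] = abcacccbcdc$a  (last char: 'a')
  sorted[3] = acccbcdc$aabc  (last char: 'c')
  sorted[4] = bcacccbcdc$aa  (last char: 'a')
  sorted[5] = bcdc$aabcaccc  (last char: 'c')
  sorted[6] = c$aabcacccbcd  (last char: 'd')
  sorted[7] = cacccbcdc$aab  (last char: 'b')
  sorted[8] = cbcdc$aabcacc  (last char: 'c')
  sorted[9] = ccbcdc$aabcac  (last char: 'c')
  sorted[10] = cccbcdc$aabca  (last char: 'a')
  sorted[11] = cdc$aabcacccb  (last char: 'b')
  sorted[12] = dc$aabcacccbc  (last char: 'c')
Last column: c$acacdbccabc
Original string S is at sorted index 1

Answer: c$acacdbccabc
1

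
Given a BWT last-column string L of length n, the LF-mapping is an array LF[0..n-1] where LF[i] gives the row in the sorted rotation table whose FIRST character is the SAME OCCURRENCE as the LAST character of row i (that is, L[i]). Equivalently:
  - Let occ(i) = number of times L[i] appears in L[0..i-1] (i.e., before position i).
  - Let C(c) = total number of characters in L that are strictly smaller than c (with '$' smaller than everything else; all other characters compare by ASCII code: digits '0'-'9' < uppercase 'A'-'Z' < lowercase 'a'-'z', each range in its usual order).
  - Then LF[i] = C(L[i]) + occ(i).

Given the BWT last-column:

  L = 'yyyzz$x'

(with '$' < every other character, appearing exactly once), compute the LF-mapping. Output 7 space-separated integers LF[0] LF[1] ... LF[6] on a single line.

Char counts: '$':1, 'x':1, 'y':3, 'z':2
C (first-col start): C('$')=0, C('x')=1, C('y')=2, C('z')=5
L[0]='y': occ=0, LF[0]=C('y')+0=2+0=2
L[1]='y': occ=1, LF[1]=C('y')+1=2+1=3
L[2]='y': occ=2, LF[2]=C('y')+2=2+2=4
L[3]='z': occ=0, LF[3]=C('z')+0=5+0=5
L[4]='z': occ=1, LF[4]=C('z')+1=5+1=6
L[5]='$': occ=0, LF[5]=C('$')+0=0+0=0
L[6]='x': occ=0, LF[6]=C('x')+0=1+0=1

Answer: 2 3 4 5 6 0 1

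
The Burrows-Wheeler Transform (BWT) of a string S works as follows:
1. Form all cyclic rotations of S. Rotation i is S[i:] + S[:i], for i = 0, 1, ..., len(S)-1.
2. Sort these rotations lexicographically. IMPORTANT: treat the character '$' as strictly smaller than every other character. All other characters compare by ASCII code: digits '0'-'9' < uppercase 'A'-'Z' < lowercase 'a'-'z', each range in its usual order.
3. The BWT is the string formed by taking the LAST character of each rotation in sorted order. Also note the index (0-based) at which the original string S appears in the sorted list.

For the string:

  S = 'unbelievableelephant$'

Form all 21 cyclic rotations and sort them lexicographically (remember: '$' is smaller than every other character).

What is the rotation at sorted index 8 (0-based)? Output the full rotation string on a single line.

Answer: ephant$unbelievableel

Derivation:
All 21 rotations (rotation i = S[i:]+S[:i]):
  rot[0] = unbelievableelephant$
  rot[1] = nbelievableelephant$u
  rot[2] = believableelephant$un
  rot[3] = elievableelephant$unb
  rot[4] = lievableelephant$unbe
  rot[5] = ievableelephant$unbel
  rot[6] = evableelephant$unbeli
  rot[7] = vableelephant$unbelie
  rot[8] = ableelephant$unbeliev
  rot[9] = bleelephant$unbelieva
  rot[10] = leelephant$unbelievab
  rot[11] = eelephant$unbelievabl
  rot[12] = elephant$unbelievable
  rot[13] = lephant$unbelievablee
  rot[14] = ephant$unbelievableel
  rot[15] = phant$unbelievableele
  rot[16] = hant$unbelievableelep
  rot[17] = ant$unbelievableeleph
  rot[18] = nt$unbelievableelepha
  rot[19] = t$unbelievableelephan
  rot[20] = $unbelievableelephant
Sorted (with $ < everything):
  sorted[0] = $unbelievableelephant
  sorted[1] = ableelephant$unbeliev
  sorted[2] = ant$unbelievableeleph
  sorted[3] = believableelephant$un
  sorted[4] = bleelephant$unbelieva
  sorted[5] = eelephant$unbelievabl
  sorted[6] = elephant$unbelievable
  sorted[7] = elievableelephant$unb
  sorted[8] = ephant$unbelievableel
  sorted[9] = evableelephant$unbeli
  sorted[10] = hant$unbelievableelep
  sorted[11] = ievableelephant$unbel
  sorted[12] = leelephant$unbelievab
  sorted[13] = lephant$unbelievablee
  sorted[14] = lievableelephant$unbe
  sorted[15] = nbelievableelephant$u
  sorted[16] = nt$unbelievableelepha
  sorted[17] = phant$unbelievableele
  sorted[18] = t$unbelievableelephan
  sorted[19] = unbelievableelephant$
  sorted[20] = vableelephant$unbelie
sorted[8] = ephant$unbelievableel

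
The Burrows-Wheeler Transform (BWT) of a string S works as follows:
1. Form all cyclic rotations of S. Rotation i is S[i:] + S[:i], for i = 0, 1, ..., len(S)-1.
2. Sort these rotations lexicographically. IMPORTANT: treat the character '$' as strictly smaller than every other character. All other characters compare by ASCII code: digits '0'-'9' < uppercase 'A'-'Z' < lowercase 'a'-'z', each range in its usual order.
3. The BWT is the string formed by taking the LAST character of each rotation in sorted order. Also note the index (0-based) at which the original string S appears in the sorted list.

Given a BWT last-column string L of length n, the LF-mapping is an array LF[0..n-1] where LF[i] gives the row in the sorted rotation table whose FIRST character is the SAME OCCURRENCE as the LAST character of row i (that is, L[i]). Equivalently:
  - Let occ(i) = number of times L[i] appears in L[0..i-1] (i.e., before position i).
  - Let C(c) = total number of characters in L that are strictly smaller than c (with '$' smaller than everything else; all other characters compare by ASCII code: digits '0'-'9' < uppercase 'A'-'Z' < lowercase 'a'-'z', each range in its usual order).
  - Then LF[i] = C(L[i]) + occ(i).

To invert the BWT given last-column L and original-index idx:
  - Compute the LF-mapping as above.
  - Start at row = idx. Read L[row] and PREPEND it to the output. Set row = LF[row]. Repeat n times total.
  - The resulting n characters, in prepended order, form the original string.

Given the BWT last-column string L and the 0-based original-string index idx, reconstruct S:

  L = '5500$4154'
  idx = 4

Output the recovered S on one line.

LF mapping: 6 7 1 2 0 4 3 8 5
Walk LF starting at row 4, prepending L[row]:
  step 1: row=4, L[4]='$', prepend. Next row=LF[4]=0
  step 2: row=0, L[0]='5', prepend. Next row=LF[0]=6
  step 3: row=6, L[6]='1', prepend. Next row=LF[6]=3
  step 4: row=3, L[3]='0', prepend. Next row=LF[3]=2
  step 5: row=2, L[2]='0', prepend. Next row=LF[2]=1
  step 6: row=1, L[1]='5', prepend. Next row=LF[1]=7
  step 7: row=7, L[7]='5', prepend. Next row=LF[7]=8
  step 8: row=8, L[8]='4', prepend. Next row=LF[8]=5
  step 9: row=5, L[5]='4', prepend. Next row=LF[5]=4
Reversed output: 44550015$

Answer: 44550015$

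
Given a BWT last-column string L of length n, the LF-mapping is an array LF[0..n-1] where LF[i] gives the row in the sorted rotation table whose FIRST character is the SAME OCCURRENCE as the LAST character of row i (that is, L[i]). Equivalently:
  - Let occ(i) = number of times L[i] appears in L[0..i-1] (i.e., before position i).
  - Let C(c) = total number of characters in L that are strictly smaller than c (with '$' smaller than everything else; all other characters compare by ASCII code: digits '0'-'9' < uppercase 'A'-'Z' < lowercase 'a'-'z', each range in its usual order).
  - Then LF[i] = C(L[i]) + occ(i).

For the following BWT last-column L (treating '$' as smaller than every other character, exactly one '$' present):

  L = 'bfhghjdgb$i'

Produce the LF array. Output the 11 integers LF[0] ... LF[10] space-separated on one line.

Char counts: '$':1, 'b':2, 'd':1, 'f':1, 'g':2, 'h':2, 'i':1, 'j':1
C (first-col start): C('$')=0, C('b')=1, C('d')=3, C('f')=4, C('g')=5, C('h')=7, C('i')=9, C('j')=10
L[0]='b': occ=0, LF[0]=C('b')+0=1+0=1
L[1]='f': occ=0, LF[1]=C('f')+0=4+0=4
L[2]='h': occ=0, LF[2]=C('h')+0=7+0=7
L[3]='g': occ=0, LF[3]=C('g')+0=5+0=5
L[4]='h': occ=1, LF[4]=C('h')+1=7+1=8
L[5]='j': occ=0, LF[5]=C('j')+0=10+0=10
L[6]='d': occ=0, LF[6]=C('d')+0=3+0=3
L[7]='g': occ=1, LF[7]=C('g')+1=5+1=6
L[8]='b': occ=1, LF[8]=C('b')+1=1+1=2
L[9]='$': occ=0, LF[9]=C('$')+0=0+0=0
L[10]='i': occ=0, LF[10]=C('i')+0=9+0=9

Answer: 1 4 7 5 8 10 3 6 2 0 9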